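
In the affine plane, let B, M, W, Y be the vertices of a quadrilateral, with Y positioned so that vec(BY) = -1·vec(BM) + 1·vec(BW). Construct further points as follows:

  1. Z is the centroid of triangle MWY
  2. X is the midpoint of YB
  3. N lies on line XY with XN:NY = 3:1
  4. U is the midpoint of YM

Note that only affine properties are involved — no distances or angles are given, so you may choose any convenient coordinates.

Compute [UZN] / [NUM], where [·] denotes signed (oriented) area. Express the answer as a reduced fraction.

[UZN]:[NUM] = -7/3

Choose coordinates B = (0, 0), M = (1, 0), W = (0, 1), Y = (-1, 1).
1. Z is the centroid of triangle MWY ⇒ Z = (0, 2/3)
2. X is the midpoint of YB ⇒ X = (-1/2, 1/2)
3. N lies on line XY with XN:NY = 3:1 ⇒ N = (-7/8, 7/8)
4. U is the midpoint of YM ⇒ U = (0, 1/2)
2·[UZN] = 7/48, 2·[NUM] = -1/16
[UZN]:[NUM] = 7/48:-1/16 = -7/3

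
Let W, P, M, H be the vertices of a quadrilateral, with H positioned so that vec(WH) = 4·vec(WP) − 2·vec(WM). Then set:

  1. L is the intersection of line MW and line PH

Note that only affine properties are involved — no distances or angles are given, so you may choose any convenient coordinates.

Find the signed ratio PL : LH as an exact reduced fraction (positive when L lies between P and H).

Choose coordinates W = (0, 0), P = (1, 0), M = (0, 1), H = (4, -2).
1. L is the intersection of line MW and line PH ⇒ L = (0, 2/3)
L = P + t·(H−P) with t = -1/3, so PL:LH = t:(1−t) = -1/3:4/3

PL:LH = -1/4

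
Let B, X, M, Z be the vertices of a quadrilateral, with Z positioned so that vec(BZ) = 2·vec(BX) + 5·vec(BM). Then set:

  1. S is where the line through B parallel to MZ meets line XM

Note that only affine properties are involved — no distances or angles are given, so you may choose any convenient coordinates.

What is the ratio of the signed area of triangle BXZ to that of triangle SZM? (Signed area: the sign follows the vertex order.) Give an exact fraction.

[BXZ]:[SZM] = 5/2

Work in coordinates with B = (0, 0), X = (1, 0), M = (0, 1), Z = (2, 5).
1. S is where the line through B parallel to MZ meets line XM ⇒ S = (1/3, 2/3)
2·[BXZ] = 5, 2·[SZM] = 2
[BXZ]:[SZM] = 5:2 = 5/2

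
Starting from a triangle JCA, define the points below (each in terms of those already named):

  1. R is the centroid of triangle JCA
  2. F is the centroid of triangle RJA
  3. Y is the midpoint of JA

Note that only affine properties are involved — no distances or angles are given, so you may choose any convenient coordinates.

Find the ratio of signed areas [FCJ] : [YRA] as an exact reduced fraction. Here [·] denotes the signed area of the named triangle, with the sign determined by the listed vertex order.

[FCJ]:[YRA] = -8/3

Work in coordinates with J = (0, 0), C = (1, 0), A = (0, 1).
1. R is the centroid of triangle JCA ⇒ R = (1/3, 1/3)
2. F is the centroid of triangle RJA ⇒ F = (1/9, 4/9)
3. Y is the midpoint of JA ⇒ Y = (0, 1/2)
2·[FCJ] = -4/9, 2·[YRA] = 1/6
[FCJ]:[YRA] = -4/9:1/6 = -8/3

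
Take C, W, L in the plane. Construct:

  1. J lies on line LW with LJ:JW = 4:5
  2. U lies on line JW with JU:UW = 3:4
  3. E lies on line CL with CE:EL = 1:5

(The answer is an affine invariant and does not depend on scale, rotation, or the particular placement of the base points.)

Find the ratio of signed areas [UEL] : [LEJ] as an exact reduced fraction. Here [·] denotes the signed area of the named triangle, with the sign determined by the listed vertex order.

[UEL]:[LEJ] = -43/28

Work in coordinates with C = (0, 0), W = (1, 0), L = (0, 1).
1. J lies on line LW with LJ:JW = 4:5 ⇒ J = (4/9, 5/9)
2. U lies on line JW with JU:UW = 3:4 ⇒ U = (43/63, 20/63)
3. E lies on line CL with CE:EL = 1:5 ⇒ E = (0, 1/6)
2·[UEL] = -215/378, 2·[LEJ] = 10/27
[UEL]:[LEJ] = -215/378:10/27 = -43/28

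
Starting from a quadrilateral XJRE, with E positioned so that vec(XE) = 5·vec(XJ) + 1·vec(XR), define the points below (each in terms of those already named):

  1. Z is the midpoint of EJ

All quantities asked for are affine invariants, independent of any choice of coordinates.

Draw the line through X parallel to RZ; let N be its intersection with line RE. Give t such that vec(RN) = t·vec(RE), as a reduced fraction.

Choose coordinates X = (0, 0), J = (1, 0), R = (0, 1), E = (5, 1).
1. Z is the midpoint of EJ ⇒ Z = (3, 1/2)
through X parallel to RZ: direction (3, -1/2); meets RE at N = (-6, 1)
N = R + t·(E−R) with t = -6/5

t = -6/5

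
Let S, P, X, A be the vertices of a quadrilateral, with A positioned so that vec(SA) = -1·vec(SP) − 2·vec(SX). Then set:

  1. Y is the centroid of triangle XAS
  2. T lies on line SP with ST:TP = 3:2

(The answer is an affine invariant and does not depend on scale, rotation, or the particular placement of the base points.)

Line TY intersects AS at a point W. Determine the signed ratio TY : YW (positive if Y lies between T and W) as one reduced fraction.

Choose coordinates S = (0, 0), P = (1, 0), X = (0, 1), A = (-1, -2).
1. Y is the centroid of triangle XAS ⇒ Y = (-1/3, -1/3)
2. T lies on line SP with ST:TP = 3:2 ⇒ T = (3/5, 0)
line TY meets AS at W = (-3/23, -6/23)
Y = T + t·(W−T) with t = 23/18, so TY:YW = 23/18:-5/18

TY:YW = -23/5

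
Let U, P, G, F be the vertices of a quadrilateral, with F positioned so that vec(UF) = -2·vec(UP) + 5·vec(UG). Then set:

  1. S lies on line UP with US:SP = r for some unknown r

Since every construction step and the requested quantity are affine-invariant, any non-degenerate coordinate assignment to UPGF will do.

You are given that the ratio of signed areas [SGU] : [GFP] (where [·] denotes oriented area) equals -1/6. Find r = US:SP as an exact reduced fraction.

Work in coordinates with U = (0, 0), P = (1, 0), G = (0, 1), F = (-2, 5).
1. With US:SP = r, write λ = r/(r+1) so S = U + λ·(P−U); S is affine-linear in λ
Every point depending on S is an affine combination of S and λ-independent points, so each such coordinate is linear in λ; the λ² term in each signed area is a multiple of (P−U)×(P−U) = 0, so 2·[SGU] and 2·[GFP] are each linear in λ. Evaluating at λ=0 and λ=1:
  2·[SGU] = λ,   2·[GFP] = -2
So [SGU]:[GFP] = (λ) / (-2). Setting this equal to -1/6:
  λ = -1/6·(-2)  ⇒  λ = 1/3
Then r = λ/(1−λ) = (1/3)/(2/3) = 1/2. Check: with r = 1/2, S = (1/3, 0) and [SGU]:[GFP] = -1/6 as required.

r = 1/2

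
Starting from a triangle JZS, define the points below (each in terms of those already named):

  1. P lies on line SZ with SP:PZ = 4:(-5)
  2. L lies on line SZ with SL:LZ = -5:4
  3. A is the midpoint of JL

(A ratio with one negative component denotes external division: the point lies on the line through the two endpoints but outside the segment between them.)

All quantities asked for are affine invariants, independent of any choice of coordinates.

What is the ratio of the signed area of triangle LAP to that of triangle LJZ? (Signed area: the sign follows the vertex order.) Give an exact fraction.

Assign J = (0, 0), Z = (1, 0), S = (0, 1) — the answer is frame-independent, so this choice is without loss of generality.
1. P lies on line SZ with SP:PZ = 4:(-5) ⇒ P = (-4, 5)
2. L lies on line SZ with SL:LZ = -5:4 ⇒ L = (5, -4)
3. A is the midpoint of JL ⇒ A = (5/2, -2)
2·[LAP] = -9/2, 2·[LJZ] = -4
[LAP]:[LJZ] = -9/2:-4 = 9/8

[LAP]:[LJZ] = 9/8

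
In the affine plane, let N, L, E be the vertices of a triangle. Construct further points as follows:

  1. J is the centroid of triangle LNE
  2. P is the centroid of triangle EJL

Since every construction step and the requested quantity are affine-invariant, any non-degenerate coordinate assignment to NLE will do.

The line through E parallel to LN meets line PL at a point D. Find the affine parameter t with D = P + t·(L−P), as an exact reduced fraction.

t = -5/4

Work in coordinates with N = (0, 0), L = (1, 0), E = (0, 1).
1. J is the centroid of triangle LNE ⇒ J = (1/3, 1/3)
2. P is the centroid of triangle EJL ⇒ P = (4/9, 4/9)
through E parallel to LN: direction (-1, 0); meets PL at D = (-1/4, 1)
D = P + t·(L−P) with t = -5/4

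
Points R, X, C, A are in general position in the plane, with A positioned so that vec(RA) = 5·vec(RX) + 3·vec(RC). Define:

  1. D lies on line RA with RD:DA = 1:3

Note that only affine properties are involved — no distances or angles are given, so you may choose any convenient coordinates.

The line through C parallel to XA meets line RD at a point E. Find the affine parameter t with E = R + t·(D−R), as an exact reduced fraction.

t = -16/3

Set R = (0, 0), X = (1, 0), C = (0, 1), A = (5, 3); any affine frame gives the same invariant.
1. D lies on line RA with RD:DA = 1:3 ⇒ D = (5/4, 3/4)
through C parallel to XA: direction (4, 3); meets RD at E = (-20/3, -4)
E = R + t·(D−R) with t = -16/3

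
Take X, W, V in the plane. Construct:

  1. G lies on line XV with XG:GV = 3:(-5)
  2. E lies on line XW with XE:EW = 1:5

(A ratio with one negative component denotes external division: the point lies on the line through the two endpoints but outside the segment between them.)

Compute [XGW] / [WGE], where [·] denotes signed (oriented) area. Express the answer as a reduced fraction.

Set X = (0, 0), W = (1, 0), V = (0, 1); any affine frame gives the same invariant.
1. G lies on line XV with XG:GV = 3:(-5) ⇒ G = (0, -3/2)
2. E lies on line XW with XE:EW = 1:5 ⇒ E = (1/6, 0)
2·[XGW] = 3/2, 2·[WGE] = -5/4
[XGW]:[WGE] = 3/2:-5/4 = -6/5

[XGW]:[WGE] = -6/5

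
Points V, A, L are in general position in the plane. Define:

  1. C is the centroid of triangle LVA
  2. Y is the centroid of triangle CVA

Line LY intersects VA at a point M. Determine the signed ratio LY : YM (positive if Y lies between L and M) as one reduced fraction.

Set V = (0, 0), A = (1, 0), L = (0, 1); any affine frame gives the same invariant.
1. C is the centroid of triangle LVA ⇒ C = (1/3, 1/3)
2. Y is the centroid of triangle CVA ⇒ Y = (4/9, 1/9)
line LY meets VA at M = (1/2, 0)
Y = L + t·(M−L) with t = 8/9, so LY:YM = 8/9:1/9

LY:YM = 8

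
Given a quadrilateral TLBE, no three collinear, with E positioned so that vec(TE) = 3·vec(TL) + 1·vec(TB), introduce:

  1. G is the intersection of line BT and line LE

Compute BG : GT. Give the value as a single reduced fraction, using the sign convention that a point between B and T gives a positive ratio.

Assign T = (0, 0), L = (1, 0), B = (0, 1), E = (3, 1) — the answer is frame-independent, so this choice is without loss of generality.
1. G is the intersection of line BT and line LE ⇒ G = (0, -1/2)
G = B + t·(T−B) with t = 3/2, so BG:GT = t:(1−t) = 3/2:-1/2

BG:GT = -3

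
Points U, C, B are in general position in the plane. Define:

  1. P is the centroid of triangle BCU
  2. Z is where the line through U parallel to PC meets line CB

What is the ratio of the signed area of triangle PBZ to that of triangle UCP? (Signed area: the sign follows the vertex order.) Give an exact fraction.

[PBZ]:[UCP] = -2

Assign U = (0, 0), C = (1, 0), B = (0, 1) — the answer is frame-independent, so this choice is without loss of generality.
1. P is the centroid of triangle BCU ⇒ P = (1/3, 1/3)
2. Z is where the line through U parallel to PC meets line CB ⇒ Z = (2, -1)
2·[PBZ] = -2/3, 2·[UCP] = 1/3
[PBZ]:[UCP] = -2/3:1/3 = -2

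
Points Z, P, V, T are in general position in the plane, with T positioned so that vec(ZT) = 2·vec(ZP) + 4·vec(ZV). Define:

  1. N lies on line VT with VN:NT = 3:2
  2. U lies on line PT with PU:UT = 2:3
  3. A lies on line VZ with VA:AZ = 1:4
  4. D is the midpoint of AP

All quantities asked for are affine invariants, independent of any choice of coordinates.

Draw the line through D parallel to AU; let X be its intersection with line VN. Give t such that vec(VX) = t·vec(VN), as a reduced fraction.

Set Z = (0, 0), P = (1, 0), V = (0, 1), T = (2, 4); any affine frame gives the same invariant.
1. N lies on line VT with VN:NT = 3:2 ⇒ N = (6/5, 14/5)
2. U lies on line PT with PU:UT = 2:3 ⇒ U = (7/5, 8/5)
3. A lies on line VZ with VA:AZ = 1:4 ⇒ A = (0, 4/5)
4. D is the midpoint of AP ⇒ D = (1/2, 2/5)
through D parallel to AU: direction (7/5, 4/5); meets VN at X = (-62/65, -28/65)
X = V + t·(N−V) with t = -31/39

t = -31/39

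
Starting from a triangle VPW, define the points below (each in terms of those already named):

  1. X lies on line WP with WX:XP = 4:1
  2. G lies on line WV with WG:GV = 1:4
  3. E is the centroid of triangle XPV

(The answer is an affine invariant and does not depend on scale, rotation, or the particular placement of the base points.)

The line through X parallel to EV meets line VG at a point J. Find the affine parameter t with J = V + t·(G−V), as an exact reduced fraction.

Assign V = (0, 0), P = (1, 0), W = (0, 1) — the answer is frame-independent, so this choice is without loss of generality.
1. X lies on line WP with WX:XP = 4:1 ⇒ X = (4/5, 1/5)
2. G lies on line WV with WG:GV = 1:4 ⇒ G = (0, 4/5)
3. E is the centroid of triangle XPV ⇒ E = (3/5, 1/15)
through X parallel to EV: direction (-3/5, -1/15); meets VG at J = (0, 1/9)
J = V + t·(G−V) with t = 5/36

t = 5/36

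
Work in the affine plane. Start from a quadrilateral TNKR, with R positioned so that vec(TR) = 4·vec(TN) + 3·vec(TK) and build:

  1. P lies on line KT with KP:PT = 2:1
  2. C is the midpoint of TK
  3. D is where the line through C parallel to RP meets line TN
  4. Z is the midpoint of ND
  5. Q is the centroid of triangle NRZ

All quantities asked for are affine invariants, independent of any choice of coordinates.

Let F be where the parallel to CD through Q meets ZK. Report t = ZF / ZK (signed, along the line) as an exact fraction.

Work in coordinates with T = (0, 0), N = (1, 0), K = (0, 1), R = (4, 3).
1. P lies on line KT with KP:PT = 2:1 ⇒ P = (0, 1/3)
2. C is the midpoint of TK ⇒ C = (0, 1/2)
3. D is where the line through C parallel to RP meets line TN ⇒ D = (-3/4, 0)
4. Z is the midpoint of ND ⇒ Z = (1/8, 0)
5. Q is the centroid of triangle NRZ ⇒ Q = (41/24, 1)
through Q parallel to CD: direction (-3/4, -1/2); meets ZK at F = (41/312, -2/39)
F = Z + t·(K−Z) with t = -2/39

t = -2/39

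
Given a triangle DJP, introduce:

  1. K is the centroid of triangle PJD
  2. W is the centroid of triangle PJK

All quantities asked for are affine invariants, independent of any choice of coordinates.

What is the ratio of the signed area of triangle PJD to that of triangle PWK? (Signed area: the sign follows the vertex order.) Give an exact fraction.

[PJD]:[PWK] = 9

Assign D = (0, 0), J = (1, 0), P = (0, 1) — the answer is frame-independent, so this choice is without loss of generality.
1. K is the centroid of triangle PJD ⇒ K = (1/3, 1/3)
2. W is the centroid of triangle PJK ⇒ W = (4/9, 4/9)
2·[PJD] = -1, 2·[PWK] = -1/9
[PJD]:[PWK] = -1:-1/9 = 9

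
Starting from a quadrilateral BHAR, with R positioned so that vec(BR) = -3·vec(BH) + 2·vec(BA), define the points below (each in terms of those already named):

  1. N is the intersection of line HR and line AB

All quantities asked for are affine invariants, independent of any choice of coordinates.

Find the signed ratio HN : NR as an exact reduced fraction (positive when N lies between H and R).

HN:NR = 1/3

Set B = (0, 0), H = (1, 0), A = (0, 1), R = (-3, 2); any affine frame gives the same invariant.
1. N is the intersection of line HR and line AB ⇒ N = (0, 1/2)
N = H + t·(R−H) with t = 1/4, so HN:NR = t:(1−t) = 1/4:3/4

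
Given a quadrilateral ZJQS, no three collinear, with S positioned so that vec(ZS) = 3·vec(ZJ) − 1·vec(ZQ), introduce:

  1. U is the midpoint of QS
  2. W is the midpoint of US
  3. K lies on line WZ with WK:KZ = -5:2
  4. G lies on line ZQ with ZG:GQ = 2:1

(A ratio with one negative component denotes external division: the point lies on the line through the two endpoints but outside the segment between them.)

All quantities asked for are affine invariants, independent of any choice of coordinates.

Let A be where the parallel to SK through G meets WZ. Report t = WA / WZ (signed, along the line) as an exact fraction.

Assign Z = (0, 0), J = (1, 0), Q = (0, 1), S = (3, -1) — the answer is frame-independent, so this choice is without loss of generality.
1. U is the midpoint of QS ⇒ U = (3/2, 0)
2. W is the midpoint of US ⇒ W = (9/4, -1/2)
3. K lies on line WZ with WK:KZ = -5:2 ⇒ K = (-3/2, 1/3)
4. G lies on line ZQ with ZG:GQ = 2:1 ⇒ G = (0, 2/3)
through G parallel to SK: direction (-9/2, 4/3); meets WZ at A = (9, -2)
A = W + t·(Z−W) with t = -3

t = -3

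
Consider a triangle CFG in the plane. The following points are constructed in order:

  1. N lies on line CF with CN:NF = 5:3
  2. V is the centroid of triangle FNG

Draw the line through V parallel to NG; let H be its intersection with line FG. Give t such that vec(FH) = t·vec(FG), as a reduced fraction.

Assign C = (0, 0), F = (1, 0), G = (0, 1) — the answer is frame-independent, so this choice is without loss of generality.
1. N lies on line CF with CN:NF = 5:3 ⇒ N = (5/8, 0)
2. V is the centroid of triangle FNG ⇒ V = (13/24, 1/3)
through V parallel to NG: direction (-5/8, 1); meets FG at H = (1/3, 2/3)
H = F + t·(G−F) with t = 2/3

t = 2/3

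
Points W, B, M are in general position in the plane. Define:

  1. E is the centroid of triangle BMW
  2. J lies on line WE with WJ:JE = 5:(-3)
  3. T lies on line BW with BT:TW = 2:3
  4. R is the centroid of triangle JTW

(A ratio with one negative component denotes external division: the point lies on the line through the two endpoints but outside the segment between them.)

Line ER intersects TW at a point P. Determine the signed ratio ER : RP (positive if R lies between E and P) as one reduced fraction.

Work in coordinates with W = (0, 0), B = (1, 0), M = (0, 1).
1. E is the centroid of triangle BMW ⇒ E = (1/3, 1/3)
2. J lies on line WE with WJ:JE = 5:(-3) ⇒ J = (5/6, 5/6)
3. T lies on line BW with BT:TW = 2:3 ⇒ T = (3/5, 0)
4. R is the centroid of triangle JTW ⇒ R = (43/90, 5/18)
line ER meets TW at P = (6/5, 0)
R = E + t·(P−E) with t = 1/6, so ER:RP = 1/6:5/6

ER:RP = 1/5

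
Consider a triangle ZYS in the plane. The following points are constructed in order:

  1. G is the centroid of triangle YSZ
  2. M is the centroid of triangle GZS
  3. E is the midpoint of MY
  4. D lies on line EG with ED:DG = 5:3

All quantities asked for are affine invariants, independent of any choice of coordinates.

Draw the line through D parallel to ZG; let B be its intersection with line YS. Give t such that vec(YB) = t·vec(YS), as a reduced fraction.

t = 7/16

Assign Z = (0, 0), Y = (1, 0), S = (0, 1) — the answer is frame-independent, so this choice is without loss of generality.
1. G is the centroid of triangle YSZ ⇒ G = (1/3, 1/3)
2. M is the centroid of triangle GZS ⇒ M = (1/9, 4/9)
3. E is the midpoint of MY ⇒ E = (5/9, 2/9)
4. D lies on line EG with ED:DG = 5:3 ⇒ D = (5/12, 7/24)
through D parallel to ZG: direction (1/3, 1/3); meets YS at B = (9/16, 7/16)
B = Y + t·(S−Y) with t = 7/16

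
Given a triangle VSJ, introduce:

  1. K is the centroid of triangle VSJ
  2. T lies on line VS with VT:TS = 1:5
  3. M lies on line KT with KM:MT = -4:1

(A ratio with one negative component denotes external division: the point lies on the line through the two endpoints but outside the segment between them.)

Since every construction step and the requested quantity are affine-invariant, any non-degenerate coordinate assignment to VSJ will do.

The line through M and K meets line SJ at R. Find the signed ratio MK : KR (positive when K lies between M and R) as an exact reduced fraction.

Set V = (0, 0), S = (1, 0), J = (0, 1); any affine frame gives the same invariant.
1. K is the centroid of triangle VSJ ⇒ K = (1/3, 1/3)
2. T lies on line VS with VT:TS = 1:5 ⇒ T = (1/6, 0)
3. M lies on line KT with KM:MT = -4:1 ⇒ M = (1/9, -1/9)
line MK meets SJ at R = (4/9, 5/9)
K = M + t·(R−M) with t = 2/3, so MK:KR = 2/3:1/3

MK:KR = 2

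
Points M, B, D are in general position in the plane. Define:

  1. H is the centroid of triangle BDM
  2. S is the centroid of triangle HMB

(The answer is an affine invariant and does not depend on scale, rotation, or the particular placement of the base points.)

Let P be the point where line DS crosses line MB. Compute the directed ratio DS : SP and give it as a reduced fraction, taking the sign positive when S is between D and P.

Assign M = (0, 0), B = (1, 0), D = (0, 1) — the answer is frame-independent, so this choice is without loss of generality.
1. H is the centroid of triangle BDM ⇒ H = (1/3, 1/3)
2. S is the centroid of triangle HMB ⇒ S = (4/9, 1/9)
line DS meets MB at P = (1/2, 0)
S = D + t·(P−D) with t = 8/9, so DS:SP = 8/9:1/9

DS:SP = 8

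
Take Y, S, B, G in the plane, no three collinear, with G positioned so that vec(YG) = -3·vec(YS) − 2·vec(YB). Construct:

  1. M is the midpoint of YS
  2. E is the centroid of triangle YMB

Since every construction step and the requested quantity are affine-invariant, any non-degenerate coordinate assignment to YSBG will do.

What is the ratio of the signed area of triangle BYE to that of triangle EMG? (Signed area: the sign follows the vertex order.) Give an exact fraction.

Work in coordinates with Y = (0, 0), S = (1, 0), B = (0, 1), G = (-3, -2).
1. M is the midpoint of YS ⇒ M = (1/2, 0)
2. E is the centroid of triangle YMB ⇒ E = (1/6, 1/3)
2·[BYE] = 1/6, 2·[EMG] = -11/6
[BYE]:[EMG] = 1/6:-11/6 = -1/11

[BYE]:[EMG] = -1/11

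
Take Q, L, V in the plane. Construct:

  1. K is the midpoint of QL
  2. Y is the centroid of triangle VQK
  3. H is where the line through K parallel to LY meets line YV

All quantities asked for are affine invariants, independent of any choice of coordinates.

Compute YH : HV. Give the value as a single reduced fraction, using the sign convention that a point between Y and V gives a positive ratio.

YH:HV = -1/4

Choose coordinates Q = (0, 0), L = (1, 0), V = (0, 1).
1. K is the midpoint of QL ⇒ K = (1/2, 0)
2. Y is the centroid of triangle VQK ⇒ Y = (1/6, 1/3)
3. H is where the line through K parallel to LY meets line YV ⇒ H = (2/9, 1/9)
H = Y + t·(V−Y) with t = -1/3, so YH:HV = t:(1−t) = -1/3:4/3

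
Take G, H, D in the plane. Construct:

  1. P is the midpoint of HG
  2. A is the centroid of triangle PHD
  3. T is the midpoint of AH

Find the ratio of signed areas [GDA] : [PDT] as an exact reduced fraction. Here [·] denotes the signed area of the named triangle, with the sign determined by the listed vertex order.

[GDA]:[PDT] = 3/2

Set G = (0, 0), H = (1, 0), D = (0, 1); any affine frame gives the same invariant.
1. P is the midpoint of HG ⇒ P = (1/2, 0)
2. A is the centroid of triangle PHD ⇒ A = (1/2, 1/3)
3. T is the midpoint of AH ⇒ T = (3/4, 1/6)
2·[GDA] = -1/2, 2·[PDT] = -1/3
[GDA]:[PDT] = -1/2:-1/3 = 3/2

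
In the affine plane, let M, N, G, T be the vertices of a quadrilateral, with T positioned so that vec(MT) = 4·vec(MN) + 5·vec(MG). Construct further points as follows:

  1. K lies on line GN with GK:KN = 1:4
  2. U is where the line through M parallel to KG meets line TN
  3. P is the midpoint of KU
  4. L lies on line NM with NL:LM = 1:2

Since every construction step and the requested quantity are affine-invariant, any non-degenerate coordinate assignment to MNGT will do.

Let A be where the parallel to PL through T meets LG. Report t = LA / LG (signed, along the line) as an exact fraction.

t = 375/47

Choose coordinates M = (0, 0), N = (1, 0), G = (0, 1), T = (4, 5).
1. K lies on line GN with GK:KN = 1:4 ⇒ K = (1/5, 4/5)
2. U is where the line through M parallel to KG meets line TN ⇒ U = (5/8, -5/8)
3. P is the midpoint of KU ⇒ P = (33/80, 7/80)
4. L lies on line NM with NL:LM = 1:2 ⇒ L = (2/3, 0)
through T parallel to PL: direction (61/240, -7/80); meets LG at A = (-656/141, 375/47)
A = L + t·(G−L) with t = 375/47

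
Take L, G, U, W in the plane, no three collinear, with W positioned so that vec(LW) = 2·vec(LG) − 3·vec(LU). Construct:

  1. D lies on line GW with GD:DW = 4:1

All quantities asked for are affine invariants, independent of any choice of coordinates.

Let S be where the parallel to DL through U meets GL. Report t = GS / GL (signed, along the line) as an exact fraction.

Set L = (0, 0), G = (1, 0), U = (0, 1), W = (2, -3); any affine frame gives the same invariant.
1. D lies on line GW with GD:DW = 4:1 ⇒ D = (9/5, -12/5)
through U parallel to DL: direction (-9/5, 12/5); meets GL at S = (3/4, 0)
S = G + t·(L−G) with t = 1/4

t = 1/4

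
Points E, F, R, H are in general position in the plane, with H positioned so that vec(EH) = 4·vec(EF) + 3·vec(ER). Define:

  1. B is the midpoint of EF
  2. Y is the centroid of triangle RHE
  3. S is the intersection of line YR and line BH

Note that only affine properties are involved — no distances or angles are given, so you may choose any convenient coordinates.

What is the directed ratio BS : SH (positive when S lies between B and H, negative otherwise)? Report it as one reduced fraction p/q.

BS:SH = 9/8

Set E = (0, 0), F = (1, 0), R = (0, 1), H = (4, 3); any affine frame gives the same invariant.
1. B is the midpoint of EF ⇒ B = (1/2, 0)
2. Y is the centroid of triangle RHE ⇒ Y = (4/3, 4/3)
3. S is the intersection of line YR and line BH ⇒ S = (40/17, 27/17)
S = B + t·(H−B) with t = 9/17, so BS:SH = t:(1−t) = 9/17:8/17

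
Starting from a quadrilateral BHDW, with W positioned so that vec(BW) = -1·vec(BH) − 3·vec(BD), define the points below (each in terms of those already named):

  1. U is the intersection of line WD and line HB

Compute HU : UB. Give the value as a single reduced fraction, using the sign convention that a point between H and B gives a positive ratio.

HU:UB = -5

Set B = (0, 0), H = (1, 0), D = (0, 1), W = (-1, -3); any affine frame gives the same invariant.
1. U is the intersection of line WD and line HB ⇒ U = (-1/4, 0)
U = H + t·(B−H) with t = 5/4, so HU:UB = t:(1−t) = 5/4:-1/4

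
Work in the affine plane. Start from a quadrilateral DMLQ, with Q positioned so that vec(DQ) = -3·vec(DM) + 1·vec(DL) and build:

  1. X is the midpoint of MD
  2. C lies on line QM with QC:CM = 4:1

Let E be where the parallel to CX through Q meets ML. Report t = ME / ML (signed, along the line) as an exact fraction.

t = -5

Set D = (0, 0), M = (1, 0), L = (0, 1), Q = (-3, 1); any affine frame gives the same invariant.
1. X is the midpoint of MD ⇒ X = (1/2, 0)
2. C lies on line QM with QC:CM = 4:1 ⇒ C = (1/5, 1/5)
through Q parallel to CX: direction (3/10, -1/5); meets ML at E = (6, -5)
E = M + t·(L−M) with t = -5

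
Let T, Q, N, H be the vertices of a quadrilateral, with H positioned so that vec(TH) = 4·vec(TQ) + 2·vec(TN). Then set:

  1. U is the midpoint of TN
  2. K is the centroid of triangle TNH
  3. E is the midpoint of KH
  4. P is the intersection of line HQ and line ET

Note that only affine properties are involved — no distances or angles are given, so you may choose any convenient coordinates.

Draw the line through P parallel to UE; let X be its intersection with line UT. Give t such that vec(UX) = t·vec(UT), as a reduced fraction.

Work in coordinates with T = (0, 0), Q = (1, 0), N = (0, 1), H = (4, 2).
1. U is the midpoint of TN ⇒ U = (0, 1/2)
2. K is the centroid of triangle TNH ⇒ K = (4/3, 1)
3. E is the midpoint of KH ⇒ E = (8/3, 3/2)
4. P is the intersection of line HQ and line ET ⇒ P = (32/5, 18/5)
through P parallel to UE: direction (8/3, 1); meets UT at X = (0, 6/5)
X = U + t·(T−U) with t = -7/5

t = -7/5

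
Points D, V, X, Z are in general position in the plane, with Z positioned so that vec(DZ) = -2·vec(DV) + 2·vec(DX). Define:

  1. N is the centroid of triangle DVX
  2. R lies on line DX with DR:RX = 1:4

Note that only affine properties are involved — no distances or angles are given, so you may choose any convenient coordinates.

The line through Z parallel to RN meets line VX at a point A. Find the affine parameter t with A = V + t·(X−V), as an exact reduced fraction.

Work in coordinates with D = (0, 0), V = (1, 0), X = (0, 1), Z = (-2, 2).
1. N is the centroid of triangle DVX ⇒ N = (1/3, 1/3)
2. R lies on line DX with DR:RX = 1:4 ⇒ R = (0, 1/5)
through Z parallel to RN: direction (1/3, 2/15); meets VX at A = (-9/7, 16/7)
A = V + t·(X−V) with t = 16/7

t = 16/7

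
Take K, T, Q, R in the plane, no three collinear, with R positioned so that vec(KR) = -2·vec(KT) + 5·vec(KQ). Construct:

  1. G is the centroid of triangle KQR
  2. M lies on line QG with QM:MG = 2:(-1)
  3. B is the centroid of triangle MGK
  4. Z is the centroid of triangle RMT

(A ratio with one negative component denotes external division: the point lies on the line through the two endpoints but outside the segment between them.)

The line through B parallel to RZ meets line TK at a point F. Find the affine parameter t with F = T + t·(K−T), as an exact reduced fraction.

Assign K = (0, 0), T = (1, 0), Q = (0, 1), R = (-2, 5) — the answer is frame-independent, so this choice is without loss of generality.
1. G is the centroid of triangle KQR ⇒ G = (-2/3, 2)
2. M lies on line QG with QM:MG = 2:(-1) ⇒ M = (-4/3, 3)
3. B is the centroid of triangle MGK ⇒ B = (-2/3, 5/3)
4. Z is the centroid of triangle RMT ⇒ Z = (-7/9, 8/3)
through B parallel to RZ: direction (11/9, -7/3); meets TK at F = (13/63, 0)
F = T + t·(K−T) with t = 50/63

t = 50/63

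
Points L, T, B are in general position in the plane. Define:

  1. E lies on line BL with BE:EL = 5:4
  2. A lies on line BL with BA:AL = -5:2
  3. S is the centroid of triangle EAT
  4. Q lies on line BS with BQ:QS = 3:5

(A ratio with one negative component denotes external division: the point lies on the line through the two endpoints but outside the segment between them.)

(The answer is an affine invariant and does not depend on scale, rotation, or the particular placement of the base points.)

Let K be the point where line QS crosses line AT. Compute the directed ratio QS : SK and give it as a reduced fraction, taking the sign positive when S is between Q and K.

Choose coordinates L = (0, 0), T = (1, 0), B = (0, 1).
1. E lies on line BL with BE:EL = 5:4 ⇒ E = (0, 4/9)
2. A lies on line BL with BA:AL = -5:2 ⇒ A = (0, -2/3)
3. S is the centroid of triangle EAT ⇒ S = (1/3, -2/27)
4. Q lies on line BS with BQ:QS = 3:5 ⇒ Q = (1/8, 43/72)
line QS meets AT at K = (3/7, -8/21)
S = Q + t·(K−Q) with t = 35/51, so QS:SK = 35/51:16/51

QS:SK = 35/16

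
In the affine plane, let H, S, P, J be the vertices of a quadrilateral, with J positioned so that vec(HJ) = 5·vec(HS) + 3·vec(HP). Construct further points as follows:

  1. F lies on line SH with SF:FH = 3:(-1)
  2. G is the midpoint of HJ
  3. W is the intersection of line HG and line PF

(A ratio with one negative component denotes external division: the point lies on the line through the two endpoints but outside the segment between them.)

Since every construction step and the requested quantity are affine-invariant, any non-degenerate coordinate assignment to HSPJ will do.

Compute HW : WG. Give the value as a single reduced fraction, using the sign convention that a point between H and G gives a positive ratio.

Choose coordinates H = (0, 0), S = (1, 0), P = (0, 1), J = (5, 3).
1. F lies on line SH with SF:FH = 3:(-1) ⇒ F = (-1/2, 0)
2. G is the midpoint of HJ ⇒ G = (5/2, 3/2)
3. W is the intersection of line HG and line PF ⇒ W = (-5/7, -3/7)
W = H + t·(G−H) with t = -2/7, so HW:WG = t:(1−t) = -2/7:9/7

HW:WG = -2/9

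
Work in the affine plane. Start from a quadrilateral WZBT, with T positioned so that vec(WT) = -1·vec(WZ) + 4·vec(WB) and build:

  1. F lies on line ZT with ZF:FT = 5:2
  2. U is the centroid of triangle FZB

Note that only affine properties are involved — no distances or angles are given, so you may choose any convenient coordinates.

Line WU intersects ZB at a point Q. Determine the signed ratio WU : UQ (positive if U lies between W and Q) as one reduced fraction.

Assign W = (0, 0), Z = (1, 0), B = (0, 1), T = (-1, 4) — the answer is frame-independent, so this choice is without loss of generality.
1. F lies on line ZT with ZF:FT = 5:2 ⇒ F = (-3/7, 20/7)
2. U is the centroid of triangle FZB ⇒ U = (4/21, 9/7)
line WU meets ZB at Q = (4/31, 27/31)
U = W + t·(Q−W) with t = 31/21, so WU:UQ = 31/21:-10/21

WU:UQ = -31/10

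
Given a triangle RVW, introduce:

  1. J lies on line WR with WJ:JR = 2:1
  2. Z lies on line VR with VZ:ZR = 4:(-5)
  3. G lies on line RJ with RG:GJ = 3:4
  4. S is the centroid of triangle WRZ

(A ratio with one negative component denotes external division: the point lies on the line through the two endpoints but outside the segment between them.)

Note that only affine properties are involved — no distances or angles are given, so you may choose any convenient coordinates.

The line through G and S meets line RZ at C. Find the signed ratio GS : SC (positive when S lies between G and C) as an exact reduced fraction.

GS:SC = -4/7

Set R = (0, 0), V = (1, 0), W = (0, 1); any affine frame gives the same invariant.
1. J lies on line WR with WJ:JR = 2:1 ⇒ J = (0, 1/3)
2. Z lies on line VR with VZ:ZR = 4:(-5) ⇒ Z = (5, 0)
3. G lies on line RJ with RG:GJ = 3:4 ⇒ G = (0, 1/7)
4. S is the centroid of triangle WRZ ⇒ S = (5/3, 1/3)
line GS meets RZ at C = (-5/4, 0)
S = G + t·(C−G) with t = -4/3, so GS:SC = -4/3:7/3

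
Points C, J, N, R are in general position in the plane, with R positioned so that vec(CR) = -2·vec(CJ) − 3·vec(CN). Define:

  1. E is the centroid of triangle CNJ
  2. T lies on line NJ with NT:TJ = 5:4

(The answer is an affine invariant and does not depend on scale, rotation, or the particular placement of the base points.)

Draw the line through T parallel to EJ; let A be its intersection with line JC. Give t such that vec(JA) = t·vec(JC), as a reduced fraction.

t = -4/9

Work in coordinates with C = (0, 0), J = (1, 0), N = (0, 1), R = (-2, -3).
1. E is the centroid of triangle CNJ ⇒ E = (1/3, 1/3)
2. T lies on line NJ with NT:TJ = 5:4 ⇒ T = (5/9, 4/9)
through T parallel to EJ: direction (2/3, -1/3); meets JC at A = (13/9, 0)
A = J + t·(C−J) with t = -4/9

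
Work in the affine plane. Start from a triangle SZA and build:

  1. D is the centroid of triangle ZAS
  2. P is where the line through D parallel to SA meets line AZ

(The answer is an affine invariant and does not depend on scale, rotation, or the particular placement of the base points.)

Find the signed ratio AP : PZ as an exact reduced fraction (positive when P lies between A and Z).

AP:PZ = 1/2

Work in coordinates with S = (0, 0), Z = (1, 0), A = (0, 1).
1. D is the centroid of triangle ZAS ⇒ D = (1/3, 1/3)
2. P is where the line through D parallel to SA meets line AZ ⇒ P = (1/3, 2/3)
P = A + t·(Z−A) with t = 1/3, so AP:PZ = t:(1−t) = 1/3:2/3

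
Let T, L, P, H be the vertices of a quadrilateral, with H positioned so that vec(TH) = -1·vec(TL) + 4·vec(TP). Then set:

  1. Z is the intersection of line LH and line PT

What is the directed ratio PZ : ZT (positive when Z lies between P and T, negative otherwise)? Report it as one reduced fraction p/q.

PZ:ZT = -1/2

Set T = (0, 0), L = (1, 0), P = (0, 1), H = (-1, 4); any affine frame gives the same invariant.
1. Z is the intersection of line LH and line PT ⇒ Z = (0, 2)
Z = P + t·(T−P) with t = -1, so PZ:ZT = t:(1−t) = -1:2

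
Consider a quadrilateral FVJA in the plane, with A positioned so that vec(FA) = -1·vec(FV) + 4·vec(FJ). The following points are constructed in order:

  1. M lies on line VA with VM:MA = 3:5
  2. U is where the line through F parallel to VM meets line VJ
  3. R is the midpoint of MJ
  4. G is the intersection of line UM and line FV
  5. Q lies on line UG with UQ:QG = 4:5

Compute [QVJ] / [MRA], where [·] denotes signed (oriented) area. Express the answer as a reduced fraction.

[QVJ]:[MRA] = 32/15

Assign F = (0, 0), V = (1, 0), J = (0, 1), A = (-1, 4) — the answer is frame-independent, so this choice is without loss of generality.
1. M lies on line VA with VM:MA = 3:5 ⇒ M = (1/4, 3/2)
2. U is where the line through F parallel to VM meets line VJ ⇒ U = (-1, 2)
3. R is the midpoint of MJ ⇒ R = (1/8, 5/4)
4. G is the intersection of line UM and line FV ⇒ G = (4, 0)
5. Q lies on line UG with UQ:QG = 4:5 ⇒ Q = (11/9, 10/9)
2·[QVJ] = -4/3, 2·[MRA] = -5/8
[QVJ]:[MRA] = -4/3:-5/8 = 32/15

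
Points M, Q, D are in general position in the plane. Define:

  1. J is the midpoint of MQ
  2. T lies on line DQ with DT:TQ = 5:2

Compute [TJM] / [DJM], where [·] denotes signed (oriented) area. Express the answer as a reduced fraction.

[TJM]:[DJM] = 2/7

Set M = (0, 0), Q = (1, 0), D = (0, 1); any affine frame gives the same invariant.
1. J is the midpoint of MQ ⇒ J = (1/2, 0)
2. T lies on line DQ with DT:TQ = 5:2 ⇒ T = (5/7, 2/7)
2·[TJM] = -1/7, 2·[DJM] = -1/2
[TJM]:[DJM] = -1/7:-1/2 = 2/7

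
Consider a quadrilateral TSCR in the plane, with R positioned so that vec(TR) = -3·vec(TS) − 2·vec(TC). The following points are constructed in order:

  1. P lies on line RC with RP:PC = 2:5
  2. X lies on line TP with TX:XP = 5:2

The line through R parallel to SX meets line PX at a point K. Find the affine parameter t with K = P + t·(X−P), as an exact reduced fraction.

t = -9/2

Choose coordinates T = (0, 0), S = (1, 0), C = (0, 1), R = (-3, -2).
1. P lies on line RC with RP:PC = 2:5 ⇒ P = (-15/7, -8/7)
2. X lies on line TP with TX:XP = 5:2 ⇒ X = (-75/49, -40/49)
through R parallel to SX: direction (-124/49, -40/49); meets PX at K = (-240/49, -128/49)
K = P + t·(X−P) with t = -9/2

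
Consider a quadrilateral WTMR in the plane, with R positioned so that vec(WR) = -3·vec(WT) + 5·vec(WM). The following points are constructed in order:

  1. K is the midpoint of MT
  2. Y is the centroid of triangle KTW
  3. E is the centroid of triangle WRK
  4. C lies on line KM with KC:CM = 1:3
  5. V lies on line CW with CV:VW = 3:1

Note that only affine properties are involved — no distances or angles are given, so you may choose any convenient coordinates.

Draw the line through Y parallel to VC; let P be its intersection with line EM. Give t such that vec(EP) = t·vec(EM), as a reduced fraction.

Assign W = (0, 0), T = (1, 0), M = (0, 1), R = (-3, 5) — the answer is frame-independent, so this choice is without loss of generality.
1. K is the midpoint of MT ⇒ K = (1/2, 1/2)
2. Y is the centroid of triangle KTW ⇒ Y = (1/2, 1/6)
3. E is the centroid of triangle WRK ⇒ E = (-5/6, 11/6)
4. C lies on line KM with KC:CM = 1:3 ⇒ C = (3/8, 5/8)
5. V lies on line CW with CV:VW = 3:1 ⇒ V = (3/32, 5/32)
through Y parallel to VC: direction (9/32, 15/32); meets EM at P = (5/8, 3/8)
P = E + t·(M−E) with t = 7/4

t = 7/4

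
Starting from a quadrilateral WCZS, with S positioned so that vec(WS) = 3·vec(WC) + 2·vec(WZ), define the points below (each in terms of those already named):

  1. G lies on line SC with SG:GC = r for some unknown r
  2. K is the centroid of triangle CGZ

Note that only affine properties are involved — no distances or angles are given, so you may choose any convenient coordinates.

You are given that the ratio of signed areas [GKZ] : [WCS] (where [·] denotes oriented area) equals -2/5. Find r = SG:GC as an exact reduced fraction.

Assign W = (0, 0), C = (1, 0), Z = (0, 1), S = (3, 2) — the answer is frame-independent, so this choice is without loss of generality.
1. With SG:GC = r, write λ = r/(r+1) so G = S + λ·(C−S); G is affine-linear in λ
2. K is the centroid of triangle CGZ ⇒ K is an affine combination of earlier points and hence also affine-linear in λ
Every point depending on G is an affine combination of G and λ-independent points, so each such coordinate is linear in λ; the λ² term in each signed area is a multiple of (C−S)×(C−S) = 0, so 2·[GKZ] and 2·[WCS] are each linear in λ. Evaluating at λ=0 and λ=1:
  2·[GKZ] = 4/3·λ − 4/3,   2·[WCS] = 2
So [GKZ]:[WCS] = (4/3·λ − 4/3) / (2). Setting this equal to -2/5:
  4/3·λ − 4/3 = -2/5·(2)  ⇒  λ = 2/5
Then r = λ/(1−λ) = (2/5)/(3/5) = 2/3. Check: with r = 2/3, G = (11/5, 6/5) and [GKZ]:[WCS] = -2/5 as required.

r = 2/3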